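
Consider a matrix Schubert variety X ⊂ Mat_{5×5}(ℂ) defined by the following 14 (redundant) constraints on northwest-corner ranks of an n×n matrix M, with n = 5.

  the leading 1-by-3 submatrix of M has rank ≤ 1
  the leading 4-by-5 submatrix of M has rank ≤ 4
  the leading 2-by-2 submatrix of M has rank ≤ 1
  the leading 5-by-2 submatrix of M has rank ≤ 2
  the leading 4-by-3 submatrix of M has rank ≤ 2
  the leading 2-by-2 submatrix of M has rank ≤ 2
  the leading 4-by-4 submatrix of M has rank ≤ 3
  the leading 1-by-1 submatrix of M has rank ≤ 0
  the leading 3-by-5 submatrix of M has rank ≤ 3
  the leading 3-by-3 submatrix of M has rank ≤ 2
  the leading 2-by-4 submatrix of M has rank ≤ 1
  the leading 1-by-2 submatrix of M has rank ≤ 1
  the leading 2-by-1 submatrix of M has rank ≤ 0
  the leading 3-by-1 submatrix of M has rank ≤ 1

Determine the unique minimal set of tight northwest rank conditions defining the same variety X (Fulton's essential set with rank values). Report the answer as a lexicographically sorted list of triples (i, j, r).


The tightest implied rank at each (i,j), from the 14 conditions:

  i=1: 0 | 1 | 1 | 1 | 1
  i=2: 0 | 1 | 1 | 1 | 2
  i=3: 1 | 2 | 2 | 2 | 3
  i=4: 1 | 2 | 2 | 3 | 4
  i=5: 1 | 2 | 3 | 4 | 5

the unique w with this rank table is (2, 5, 1, 4, 3).

|D(w)|=5, |Ess(w)|=3:

[(2, 1, 0), (2, 4, 1), (4, 3, 2)]


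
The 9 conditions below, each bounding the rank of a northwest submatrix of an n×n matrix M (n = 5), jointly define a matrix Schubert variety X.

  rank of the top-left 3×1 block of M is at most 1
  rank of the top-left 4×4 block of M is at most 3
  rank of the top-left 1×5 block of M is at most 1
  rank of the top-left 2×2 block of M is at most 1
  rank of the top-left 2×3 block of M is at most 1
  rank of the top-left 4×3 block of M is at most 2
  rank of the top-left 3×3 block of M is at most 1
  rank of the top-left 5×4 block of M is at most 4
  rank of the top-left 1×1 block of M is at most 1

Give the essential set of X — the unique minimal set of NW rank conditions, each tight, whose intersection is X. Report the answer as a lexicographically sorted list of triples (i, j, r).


The tightest implied rank at each (i,j), from the 9 conditions:

  1, 1, 1, 1, 1
  1, 1, 1, 2, 2
  1, 1, 1, 2, 3
  1, 2, 2, 3, 4
  1, 2, 3, 4, 5

the unique w with this rank table is (1, 4, 5, 2, 3).

Rothe diagram D(w) (4 cells), 1 SE-corner (essential condition):

[(3, 3, 1)]


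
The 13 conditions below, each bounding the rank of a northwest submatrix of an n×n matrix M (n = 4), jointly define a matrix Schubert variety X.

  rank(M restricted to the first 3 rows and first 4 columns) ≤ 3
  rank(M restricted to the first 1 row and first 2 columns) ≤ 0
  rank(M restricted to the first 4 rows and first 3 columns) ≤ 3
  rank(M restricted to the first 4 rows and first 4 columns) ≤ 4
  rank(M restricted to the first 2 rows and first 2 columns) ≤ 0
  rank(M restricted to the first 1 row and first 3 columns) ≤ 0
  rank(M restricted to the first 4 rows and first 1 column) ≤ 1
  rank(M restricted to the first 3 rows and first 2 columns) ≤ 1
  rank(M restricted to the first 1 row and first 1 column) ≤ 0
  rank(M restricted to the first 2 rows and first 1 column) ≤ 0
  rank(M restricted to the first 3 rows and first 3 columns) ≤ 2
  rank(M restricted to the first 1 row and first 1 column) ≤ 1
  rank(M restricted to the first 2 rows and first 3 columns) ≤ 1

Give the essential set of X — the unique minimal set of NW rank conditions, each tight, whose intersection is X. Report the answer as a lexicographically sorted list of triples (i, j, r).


Reconstructing r_w from the 13 given conditions:

  R[1]: 0 | 0 | 0 | 1
  R[2]: 0 | 0 | 1 | 2
  R[3]: 1 | 1 | 2 | 3
  R[4]: 1 | 2 | 3 | 4

so w = (4, 3, 1, 2).

|D(w)|=5, |Ess(w)|=2:

[(1, 3, 0), (2, 2, 0)]


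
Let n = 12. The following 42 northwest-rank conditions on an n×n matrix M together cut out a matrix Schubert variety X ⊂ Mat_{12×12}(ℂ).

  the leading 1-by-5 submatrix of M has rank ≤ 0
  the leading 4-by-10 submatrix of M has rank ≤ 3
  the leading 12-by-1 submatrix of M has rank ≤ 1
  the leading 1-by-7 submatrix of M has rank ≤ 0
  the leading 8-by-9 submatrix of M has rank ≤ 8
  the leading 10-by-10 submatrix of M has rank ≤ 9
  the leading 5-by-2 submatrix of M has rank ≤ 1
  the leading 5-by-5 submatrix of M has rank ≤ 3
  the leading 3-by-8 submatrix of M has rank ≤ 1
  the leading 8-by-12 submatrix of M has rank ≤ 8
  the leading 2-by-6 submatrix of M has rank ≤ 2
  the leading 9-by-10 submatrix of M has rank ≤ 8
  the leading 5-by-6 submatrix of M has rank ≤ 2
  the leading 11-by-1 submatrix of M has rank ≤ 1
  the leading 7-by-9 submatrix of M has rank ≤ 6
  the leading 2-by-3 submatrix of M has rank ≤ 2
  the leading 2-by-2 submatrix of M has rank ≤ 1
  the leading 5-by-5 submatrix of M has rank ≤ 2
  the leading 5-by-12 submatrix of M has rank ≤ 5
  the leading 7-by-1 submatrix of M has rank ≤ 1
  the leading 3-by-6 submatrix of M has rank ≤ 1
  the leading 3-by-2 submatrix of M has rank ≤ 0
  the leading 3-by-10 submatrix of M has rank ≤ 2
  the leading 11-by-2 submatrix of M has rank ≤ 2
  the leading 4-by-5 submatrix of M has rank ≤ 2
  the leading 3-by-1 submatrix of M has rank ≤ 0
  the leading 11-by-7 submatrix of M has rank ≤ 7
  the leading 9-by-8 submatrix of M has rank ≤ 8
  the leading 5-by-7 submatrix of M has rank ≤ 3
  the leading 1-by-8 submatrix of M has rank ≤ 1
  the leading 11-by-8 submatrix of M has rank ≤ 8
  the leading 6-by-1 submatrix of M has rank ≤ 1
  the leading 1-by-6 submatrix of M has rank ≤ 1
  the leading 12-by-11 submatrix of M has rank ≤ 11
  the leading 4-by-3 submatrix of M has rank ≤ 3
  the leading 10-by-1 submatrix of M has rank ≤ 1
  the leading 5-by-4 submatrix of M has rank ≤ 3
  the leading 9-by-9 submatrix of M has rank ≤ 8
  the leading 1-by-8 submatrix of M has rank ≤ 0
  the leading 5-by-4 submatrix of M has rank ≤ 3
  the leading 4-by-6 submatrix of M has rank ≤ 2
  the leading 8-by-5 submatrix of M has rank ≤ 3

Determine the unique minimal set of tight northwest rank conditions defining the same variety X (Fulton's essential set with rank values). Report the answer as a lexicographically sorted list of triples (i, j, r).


Recovering R(i,j) via the rank-extension bound from the 42 conditions:

  row 1: 0, 0, 0, 0, 0, 0, 0, 0, 1, 1, 1, 1
  row 2: 0, 0, 1, 1, 1, 1, 1, 1, 2, 2, 2, 2
  row 3: 0, 0, 1, 1, 1, 1, 1, 1, 2, 2, 3, 3
  row 4: 1, 1, 2, 2, 2, 2, 2, 2, 3, 3, 4, 4
  row 5: 1, 1, 2, 2, 2, 2, 3, 3, 4, 4, 5, 5
  row 6: 1, 2, 3, 3, 3, 3, 4, 4, 5, 5, 6, 6
  row 7: 1, 2, 3, 3, 3, 4, 5, 5, 6, 6, 7, 7
  row 8: 1, 2, 3, 3, 3, 4, 5, 6, 7, 7, 8, 8
  row 9: 1, 2, 3, 4, 4, 5, 6, 7, 8, 8, 9, 9
  row 10: 1, 2, 3, 4, 5, 6, 7, 8, 9, 9, 10, 10
  row 11: 1, 2, 3, 4, 5, 6, 7, 8, 9, 10, 11, 11
  row 12: 1, 2, 3, 4, 5, 6, 7, 8, 9, 10, 11, 12

the unique w with this rank table is (9, 3, 11, 1, 7, 2, 6, 8, 4, 5, 10, 12).

ℓ(w)=26; the 7 essential cells (i,j,r):

[(1, 8, 0), (3, 2, 0), (3, 8, 1), (3, 10, 2), (5, 2, 1), (5, 6, 2), (8, 5, 3)]


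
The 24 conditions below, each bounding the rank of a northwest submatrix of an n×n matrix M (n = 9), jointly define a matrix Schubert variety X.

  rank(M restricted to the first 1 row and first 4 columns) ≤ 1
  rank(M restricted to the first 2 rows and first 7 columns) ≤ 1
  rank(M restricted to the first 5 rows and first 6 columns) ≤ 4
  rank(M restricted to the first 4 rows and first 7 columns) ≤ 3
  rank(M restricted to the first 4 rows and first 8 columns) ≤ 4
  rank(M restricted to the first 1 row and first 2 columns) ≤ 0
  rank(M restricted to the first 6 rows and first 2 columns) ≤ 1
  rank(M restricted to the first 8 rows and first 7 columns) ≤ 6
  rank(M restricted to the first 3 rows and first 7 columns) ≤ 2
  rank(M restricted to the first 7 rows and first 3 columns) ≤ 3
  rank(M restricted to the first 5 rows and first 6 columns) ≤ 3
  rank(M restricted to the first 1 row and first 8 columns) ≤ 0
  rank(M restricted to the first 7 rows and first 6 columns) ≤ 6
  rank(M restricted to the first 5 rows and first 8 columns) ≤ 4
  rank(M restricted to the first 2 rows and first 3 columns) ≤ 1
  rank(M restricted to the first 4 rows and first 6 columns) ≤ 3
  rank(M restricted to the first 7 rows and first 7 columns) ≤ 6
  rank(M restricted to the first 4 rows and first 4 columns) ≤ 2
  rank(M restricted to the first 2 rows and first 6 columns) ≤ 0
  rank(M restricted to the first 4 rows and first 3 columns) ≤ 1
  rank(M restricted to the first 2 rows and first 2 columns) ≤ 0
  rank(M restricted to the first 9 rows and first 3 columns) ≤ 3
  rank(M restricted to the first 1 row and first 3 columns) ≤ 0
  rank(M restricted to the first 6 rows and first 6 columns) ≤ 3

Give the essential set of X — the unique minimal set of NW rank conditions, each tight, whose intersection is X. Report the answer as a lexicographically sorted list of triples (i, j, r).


Reconstructing r_w from the 24 given conditions:

  0 | 0 | 0 | 0 | 0 | 0 | 0 | 0 | 1
  0 | 0 | 0 | 0 | 0 | 0 | 1 | 1 | 2
  1 | 1 | 1 | 1 | 1 | 1 | 2 | 2 | 3
  1 | 1 | 1 | 2 | 2 | 2 | 3 | 3 | 4
  1 | 1 | 2 | 3 | 3 | 3 | 4 | 4 | 5
  1 | 1 | 2 | 3 | 3 | 3 | 4 | 5 | 6
  1 | 2 | 3 | 4 | 4 | 4 | 5 | 6 | 7
  1 | 2 | 3 | 4 | 5 | 5 | 6 | 7 | 8
  1 | 2 | 3 | 4 | 5 | 6 | 7 | 8 | 9

giving w = (9, 7, 1, 4, 3, 8, 2, 5, 6) via Δ²R.

5 SE-corners of the 20-cell Rothe diagram give Ess(w):

[(1, 8, 0), (2, 6, 0), (4, 3, 1), (6, 2, 1), (6, 6, 3)]


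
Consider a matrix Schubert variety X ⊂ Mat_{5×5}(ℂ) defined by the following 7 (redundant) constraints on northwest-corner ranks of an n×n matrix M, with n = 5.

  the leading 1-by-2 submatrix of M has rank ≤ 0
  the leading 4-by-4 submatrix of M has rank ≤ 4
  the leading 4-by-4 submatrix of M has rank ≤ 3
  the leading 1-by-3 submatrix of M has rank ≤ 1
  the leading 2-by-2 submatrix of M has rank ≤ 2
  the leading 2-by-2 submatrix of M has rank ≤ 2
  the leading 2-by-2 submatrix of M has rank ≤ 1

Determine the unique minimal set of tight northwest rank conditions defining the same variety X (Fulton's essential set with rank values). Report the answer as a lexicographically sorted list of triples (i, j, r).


Recovering R(i,j) via the rank-extension bound from the 7 conditions:

  R[1]: 0, 0, 1, 1, 1
  R[2]: 1, 1, 2, 2, 2
  R[3]: 1, 2, 3, 3, 3
  R[4]: 1, 2, 3, 3, 4
  R[5]: 1, 2, 3, 4, 5

second differences of R give the permutation w = (3, 1, 2, 5, 4).

D(w) has 3 cells with 2 SE-corners; essential set:

[(1, 2, 0), (4, 4, 3)]


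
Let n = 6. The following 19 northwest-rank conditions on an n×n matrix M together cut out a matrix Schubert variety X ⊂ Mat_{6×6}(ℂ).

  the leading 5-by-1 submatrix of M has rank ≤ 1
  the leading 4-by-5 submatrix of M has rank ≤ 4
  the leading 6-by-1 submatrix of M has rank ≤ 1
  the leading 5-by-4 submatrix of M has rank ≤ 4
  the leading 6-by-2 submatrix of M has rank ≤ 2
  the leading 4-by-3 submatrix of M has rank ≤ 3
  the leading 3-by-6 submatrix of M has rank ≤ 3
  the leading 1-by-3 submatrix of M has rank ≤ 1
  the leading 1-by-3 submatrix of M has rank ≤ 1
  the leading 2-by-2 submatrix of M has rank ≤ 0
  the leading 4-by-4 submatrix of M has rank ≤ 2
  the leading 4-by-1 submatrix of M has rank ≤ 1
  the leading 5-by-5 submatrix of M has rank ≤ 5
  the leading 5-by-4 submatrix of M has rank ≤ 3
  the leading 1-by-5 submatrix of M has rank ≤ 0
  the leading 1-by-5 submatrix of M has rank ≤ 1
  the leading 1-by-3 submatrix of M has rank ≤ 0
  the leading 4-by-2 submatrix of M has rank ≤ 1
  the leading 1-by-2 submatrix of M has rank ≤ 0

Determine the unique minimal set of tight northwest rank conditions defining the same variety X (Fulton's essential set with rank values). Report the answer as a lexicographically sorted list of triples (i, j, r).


Recovering R(i,j) via the rank-extension bound from the 19 conditions:

  i=1: 0  0  0  0  0  1
  i=2: 0  0  1  1  1  2
  i=3: 1  1  2  2  2  3
  i=4: 1  1  2  2  3  4
  i=5: 1  2  3  3  4  5
  i=6: 1  2  3  4  5  6

second differences of R give the permutation w = (6, 3, 1, 5, 2, 4).

ℓ(w)=9; the 4 essential cells (i,j,r):

[(1, 5, 0), (2, 2, 0), (4, 2, 1), (4, 4, 2)]


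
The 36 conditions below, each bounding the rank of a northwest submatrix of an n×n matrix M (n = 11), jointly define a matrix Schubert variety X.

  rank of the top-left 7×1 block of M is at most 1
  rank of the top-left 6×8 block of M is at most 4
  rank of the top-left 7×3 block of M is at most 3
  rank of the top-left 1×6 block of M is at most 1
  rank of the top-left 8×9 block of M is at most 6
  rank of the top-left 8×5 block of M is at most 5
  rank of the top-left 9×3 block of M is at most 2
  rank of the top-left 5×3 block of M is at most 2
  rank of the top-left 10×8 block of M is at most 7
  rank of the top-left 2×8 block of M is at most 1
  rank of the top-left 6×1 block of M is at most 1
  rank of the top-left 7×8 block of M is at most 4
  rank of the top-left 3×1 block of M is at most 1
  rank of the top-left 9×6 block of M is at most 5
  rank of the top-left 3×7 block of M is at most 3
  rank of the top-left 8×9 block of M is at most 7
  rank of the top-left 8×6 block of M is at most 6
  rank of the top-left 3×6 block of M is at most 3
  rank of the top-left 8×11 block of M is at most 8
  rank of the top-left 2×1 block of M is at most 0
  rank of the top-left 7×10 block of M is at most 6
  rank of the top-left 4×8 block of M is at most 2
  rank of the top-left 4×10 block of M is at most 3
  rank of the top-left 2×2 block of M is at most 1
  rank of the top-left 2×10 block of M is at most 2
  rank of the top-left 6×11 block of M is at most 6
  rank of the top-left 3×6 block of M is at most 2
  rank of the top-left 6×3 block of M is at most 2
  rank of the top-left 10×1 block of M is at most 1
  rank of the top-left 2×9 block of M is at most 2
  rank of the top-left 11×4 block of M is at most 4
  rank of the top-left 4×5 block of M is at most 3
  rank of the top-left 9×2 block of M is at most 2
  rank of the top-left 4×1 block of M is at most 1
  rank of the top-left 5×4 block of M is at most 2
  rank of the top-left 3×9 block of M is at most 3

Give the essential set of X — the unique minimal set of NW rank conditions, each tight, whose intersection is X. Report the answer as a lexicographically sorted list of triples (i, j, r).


Reconstructing r_w from the 36 given conditions:

  R[1]: 0 | 1 | 1 | 1 | 1 | 1 | 1 | 1 | 1 | 1 | 1
  R[2]: 0 | 1 | 1 | 1 | 1 | 1 | 1 | 1 | 2 | 2 | 2
  R[3]: 1 | 2 | 2 | 2 | 2 | 2 | 2 | 2 | 3 | 3 | 3
  R[4]: 1 | 2 | 2 | 2 | 2 | 2 | 2 | 2 | 3 | 3 | 4
  R[5]: 1 | 2 | 2 | 2 | 3 | 3 | 3 | 3 | 4 | 4 | 5
  R[6]: 1 | 2 | 2 | 3 | 4 | 4 | 4 | 4 | 5 | 5 | 6
  R[7]: 1 | 2 | 2 | 3 | 4 | 4 | 4 | 4 | 5 | 6 | 7
  R[8]: 1 | 2 | 2 | 3 | 4 | 5 | 5 | 5 | 6 | 7 | 8
  R[9]: 1 | 2 | 2 | 3 | 4 | 5 | 6 | 6 | 7 | 8 | 9
  R[10]: 1 | 2 | 3 | 4 | 5 | 6 | 7 | 7 | 8 | 9 | 10
  R[11]: 1 | 2 | 3 | 4 | 5 | 6 | 7 | 8 | 9 | 10 | 11

hence w(1..11) = (2, 9, 1, 11, 5, 4, 10, 6, 7, 3, 8).

D(w) has 24 cells with 7 SE-corners; essential set:

[(2, 1, 0), (2, 8, 1), (4, 8, 2), (4, 10, 3), (5, 4, 2), (7, 8, 4), (9, 3, 2)]


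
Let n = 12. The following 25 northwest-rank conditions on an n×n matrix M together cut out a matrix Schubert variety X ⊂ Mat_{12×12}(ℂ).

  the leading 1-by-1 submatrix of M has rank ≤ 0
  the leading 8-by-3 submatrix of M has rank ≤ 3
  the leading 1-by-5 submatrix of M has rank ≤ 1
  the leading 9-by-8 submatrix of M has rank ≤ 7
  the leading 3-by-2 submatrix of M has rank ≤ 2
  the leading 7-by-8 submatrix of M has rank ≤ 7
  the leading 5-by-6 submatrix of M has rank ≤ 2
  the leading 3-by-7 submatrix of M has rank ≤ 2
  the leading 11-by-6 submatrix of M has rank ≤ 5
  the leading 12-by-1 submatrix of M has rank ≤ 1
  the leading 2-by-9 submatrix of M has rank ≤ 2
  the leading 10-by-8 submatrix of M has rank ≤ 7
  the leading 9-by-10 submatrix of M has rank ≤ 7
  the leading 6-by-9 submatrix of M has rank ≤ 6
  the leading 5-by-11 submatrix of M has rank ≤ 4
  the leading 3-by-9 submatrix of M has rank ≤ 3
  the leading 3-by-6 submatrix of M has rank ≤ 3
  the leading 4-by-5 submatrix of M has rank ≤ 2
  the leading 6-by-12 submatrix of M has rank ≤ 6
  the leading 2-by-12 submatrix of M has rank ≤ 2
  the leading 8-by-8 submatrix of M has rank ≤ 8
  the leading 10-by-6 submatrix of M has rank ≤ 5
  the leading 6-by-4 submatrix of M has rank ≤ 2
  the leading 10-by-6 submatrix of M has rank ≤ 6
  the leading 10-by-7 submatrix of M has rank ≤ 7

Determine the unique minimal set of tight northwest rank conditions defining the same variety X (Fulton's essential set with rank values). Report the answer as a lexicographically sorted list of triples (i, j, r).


The tightest implied rank at each (i,j), from the 25 conditions:

  0  1  1  1  1  1  1  1  1  1  1  1
  1  2  2  2  2  2  2  2  2  2  2  2
  1  2  2  2  2  2  2  3  3  3  3  3
  1  2  2  2  2  2  3  4  4  4  4  4
  1  2  2  2  2  2  3  4  4  4  4  5
  1  2  2  2  3  3  4  5  5  5  5  6
  1  2  3  3  4  4  5  6  6  6  6  7
  1  2  3  4  5  5  6  7  7  7  7  8
  1  2  3  4  5  5  6  7  7  7  8  9
  1  2  3  4  5  5  6  7  8  8  9  10
  1  2  3  4  5  5  6  7  8  9  10  11
  1  2  3  4  5  6  7  8  9  10  11  12

reading off 1-entries of Δ²R: w = (2, 1, 8, 7, 12, 5, 3, 4, 11, 9, 10, 6).

ℓ(w)=24; the 7 essential cells (i,j,r):

[(1, 1, 0), (3, 7, 2), (5, 6, 2), (5, 11, 4), (6, 4, 2), (9, 10, 7), (11, 6, 5)]


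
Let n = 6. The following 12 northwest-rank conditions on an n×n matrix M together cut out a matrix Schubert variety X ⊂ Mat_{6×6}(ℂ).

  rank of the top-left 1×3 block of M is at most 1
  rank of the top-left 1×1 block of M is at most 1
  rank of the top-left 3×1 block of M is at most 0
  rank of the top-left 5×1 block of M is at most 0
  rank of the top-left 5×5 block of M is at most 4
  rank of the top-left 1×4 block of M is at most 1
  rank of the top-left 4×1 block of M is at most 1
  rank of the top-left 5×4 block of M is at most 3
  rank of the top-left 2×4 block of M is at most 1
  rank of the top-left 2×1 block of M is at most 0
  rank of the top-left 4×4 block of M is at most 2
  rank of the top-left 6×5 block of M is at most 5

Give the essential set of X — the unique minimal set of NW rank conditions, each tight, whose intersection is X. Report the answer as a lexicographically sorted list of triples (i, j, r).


The tightest implied rank at each (i,j), from the 12 conditions:

  i=1: 0  1  1  1  1  1
  i=2: 0  1  1  1  2  2
  i=3: 0  1  2  2  3  3
  i=4: 0  1  2  2  3  4
  i=5: 0  1  2  3  4  5
  i=6: 1  2  3  4  5  6

reading off 1-entries of Δ²R: w = (2, 5, 3, 6, 4, 1).

Fulton essential set (3 of the 8 Rothe cells):

[(2, 4, 1), (4, 4, 2), (5, 1, 0)]


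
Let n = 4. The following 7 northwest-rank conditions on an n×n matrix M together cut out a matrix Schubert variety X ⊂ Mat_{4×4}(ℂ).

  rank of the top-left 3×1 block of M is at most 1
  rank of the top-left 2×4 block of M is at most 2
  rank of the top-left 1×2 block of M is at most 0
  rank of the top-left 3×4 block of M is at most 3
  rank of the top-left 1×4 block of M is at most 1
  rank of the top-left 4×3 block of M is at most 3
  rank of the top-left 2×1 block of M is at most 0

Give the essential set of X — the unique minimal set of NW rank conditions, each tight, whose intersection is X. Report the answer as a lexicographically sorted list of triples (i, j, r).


Rank table r_w(4×4) implied by the 7 constraints:

  R[1]: 0 0 1 1
  R[2]: 0 1 2 2
  R[3]: 1 2 3 3
  R[4]: 1 2 3 4

the unique w with this rank table is (3, 2, 1, 4).

D(w) has 3 cells with 2 SE-corners; essential set:

[(1, 2, 0), (2, 1, 0)]


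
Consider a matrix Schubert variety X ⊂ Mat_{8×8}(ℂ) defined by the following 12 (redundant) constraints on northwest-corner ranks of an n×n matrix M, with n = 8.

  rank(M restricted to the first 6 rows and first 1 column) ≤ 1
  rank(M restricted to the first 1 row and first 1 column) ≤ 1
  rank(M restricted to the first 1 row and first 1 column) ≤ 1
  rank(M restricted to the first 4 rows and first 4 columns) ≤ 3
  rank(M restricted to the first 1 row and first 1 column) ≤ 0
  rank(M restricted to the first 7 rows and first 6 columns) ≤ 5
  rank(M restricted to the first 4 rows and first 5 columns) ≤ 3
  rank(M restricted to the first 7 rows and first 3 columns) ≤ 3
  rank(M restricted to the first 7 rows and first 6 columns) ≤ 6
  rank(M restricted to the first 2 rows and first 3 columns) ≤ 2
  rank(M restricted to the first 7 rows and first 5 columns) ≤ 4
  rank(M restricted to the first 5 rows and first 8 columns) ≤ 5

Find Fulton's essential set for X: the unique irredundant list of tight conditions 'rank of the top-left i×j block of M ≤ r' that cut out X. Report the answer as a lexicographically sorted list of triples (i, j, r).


Computing R[i][j] = min implied NW-rank bound (n=8, 12 conditions):

  i=1: 0, 1, 1, 1, 1, 1, 1, 1
  i=2: 1, 2, 2, 2, 2, 2, 2, 2
  i=3: 1, 2, 3, 3, 3, 3, 3, 3
  i=4: 1, 2, 3, 3, 3, 4, 4, 4
  i=5: 1, 2, 3, 4, 4, 5, 5, 5
  i=6: 1, 2, 3, 4, 4, 5, 6, 6
  i=7: 1, 2, 3, 4, 4, 5, 6, 7
  i=8: 1, 2, 3, 4, 5, 6, 7, 8

reading off 1-entries of Δ²R: w = (2, 1, 3, 6, 4, 7, 8, 5).

Rothe diagram D(w) (5 cells), 3 SE-corners (essential conditions):

[(1, 1, 0), (4, 5, 3), (7, 5, 4)]


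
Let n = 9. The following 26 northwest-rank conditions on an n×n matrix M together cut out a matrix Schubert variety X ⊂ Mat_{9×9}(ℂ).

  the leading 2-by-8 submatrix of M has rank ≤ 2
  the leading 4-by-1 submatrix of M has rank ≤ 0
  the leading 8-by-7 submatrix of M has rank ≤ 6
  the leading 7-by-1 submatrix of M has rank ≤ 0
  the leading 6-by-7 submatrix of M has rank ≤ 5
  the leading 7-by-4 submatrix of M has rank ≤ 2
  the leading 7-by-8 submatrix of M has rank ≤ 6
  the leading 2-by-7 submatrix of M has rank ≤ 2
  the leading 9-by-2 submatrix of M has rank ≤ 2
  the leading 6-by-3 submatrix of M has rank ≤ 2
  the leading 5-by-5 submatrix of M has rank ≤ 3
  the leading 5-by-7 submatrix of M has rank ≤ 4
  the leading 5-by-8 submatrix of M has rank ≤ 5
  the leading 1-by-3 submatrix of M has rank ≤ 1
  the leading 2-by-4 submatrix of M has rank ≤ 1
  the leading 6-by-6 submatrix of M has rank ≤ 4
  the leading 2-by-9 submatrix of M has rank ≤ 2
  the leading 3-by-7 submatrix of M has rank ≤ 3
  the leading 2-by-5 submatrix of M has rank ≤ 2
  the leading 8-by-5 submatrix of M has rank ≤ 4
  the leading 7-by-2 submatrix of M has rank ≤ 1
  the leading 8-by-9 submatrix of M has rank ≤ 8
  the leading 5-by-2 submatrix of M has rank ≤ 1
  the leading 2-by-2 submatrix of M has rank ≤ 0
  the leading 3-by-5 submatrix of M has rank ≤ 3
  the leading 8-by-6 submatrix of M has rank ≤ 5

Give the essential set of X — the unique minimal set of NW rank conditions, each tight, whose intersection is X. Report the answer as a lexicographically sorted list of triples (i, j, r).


Computing R[i][j] = min implied NW-rank bound (n=9, 26 conditions):

  row 1: 0  0  1  1  1  1  1  1  1
  row 2: 0  0  1  1  2  2  2  2  2
  row 3: 0  1  2  2  3  3  3  3  3
  row 4: 0  1  2  2  3  4  4  4  4
  row 5: 0  1  2  2  3  4  4  5  5
  row 6: 0  1  2  2  3  4  5  6  6
  row 7: 0  1  2  2  3  4  5  6  7
  row 8: 1  2  3  3  4  5  6  7  8
  row 9: 1  2  3  4  5  6  7  8  9

so w = (3, 5, 2, 6, 8, 7, 9, 1, 4).

Fulton essential set (5 of the 15 Rothe cells):

[(2, 2, 0), (2, 4, 1), (5, 7, 4), (7, 1, 0), (7, 4, 2)]


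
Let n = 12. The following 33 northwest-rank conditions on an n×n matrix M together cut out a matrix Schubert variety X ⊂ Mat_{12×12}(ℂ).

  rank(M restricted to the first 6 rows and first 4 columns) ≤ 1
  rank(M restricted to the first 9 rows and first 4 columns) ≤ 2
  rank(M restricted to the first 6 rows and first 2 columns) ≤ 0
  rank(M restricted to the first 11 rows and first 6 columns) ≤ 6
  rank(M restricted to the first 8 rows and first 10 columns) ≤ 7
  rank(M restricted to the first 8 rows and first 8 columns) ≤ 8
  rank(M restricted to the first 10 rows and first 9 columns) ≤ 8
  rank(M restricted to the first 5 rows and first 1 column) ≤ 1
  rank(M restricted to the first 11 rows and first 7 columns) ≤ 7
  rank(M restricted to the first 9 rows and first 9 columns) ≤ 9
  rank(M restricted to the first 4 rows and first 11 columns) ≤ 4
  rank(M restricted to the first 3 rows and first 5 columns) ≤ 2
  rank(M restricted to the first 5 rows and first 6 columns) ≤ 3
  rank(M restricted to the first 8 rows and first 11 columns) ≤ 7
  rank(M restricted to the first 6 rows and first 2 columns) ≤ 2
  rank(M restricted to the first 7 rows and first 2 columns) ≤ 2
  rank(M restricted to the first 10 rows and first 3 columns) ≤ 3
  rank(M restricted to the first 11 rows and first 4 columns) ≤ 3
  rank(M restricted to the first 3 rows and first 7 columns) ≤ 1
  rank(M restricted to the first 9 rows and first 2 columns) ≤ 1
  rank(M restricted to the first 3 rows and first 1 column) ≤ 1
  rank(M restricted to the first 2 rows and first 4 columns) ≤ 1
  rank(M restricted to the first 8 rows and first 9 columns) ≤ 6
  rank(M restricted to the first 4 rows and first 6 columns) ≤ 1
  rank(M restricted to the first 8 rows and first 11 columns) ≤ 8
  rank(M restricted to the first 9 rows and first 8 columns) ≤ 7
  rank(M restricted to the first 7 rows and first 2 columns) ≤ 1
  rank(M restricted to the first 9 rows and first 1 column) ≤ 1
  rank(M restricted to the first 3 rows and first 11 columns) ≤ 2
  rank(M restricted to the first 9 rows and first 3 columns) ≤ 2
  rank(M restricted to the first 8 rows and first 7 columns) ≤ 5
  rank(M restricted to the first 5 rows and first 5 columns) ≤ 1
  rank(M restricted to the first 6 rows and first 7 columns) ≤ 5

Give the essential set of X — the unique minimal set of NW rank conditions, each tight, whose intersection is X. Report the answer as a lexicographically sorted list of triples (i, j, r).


Recovering R(i,j) via the rank-extension bound from the 33 conditions:

  i=1: 0 | 0 | 1 | 1 | 1 | 1 | 1 | 1 | 1 | 1 | 1 | 1
  i=2: 0 | 0 | 1 | 1 | 1 | 1 | 1 | 2 | 2 | 2 | 2 | 2
  i=3: 0 | 0 | 1 | 1 | 1 | 1 | 1 | 2 | 2 | 2 | 2 | 3
  i=4: 0 | 0 | 1 | 1 | 1 | 1 | 2 | 3 | 3 | 3 | 3 | 4
  i=5: 0 | 0 | 1 | 1 | 1 | 2 | 3 | 4 | 4 | 4 | 4 | 5
  i=6: 0 | 0 | 1 | 1 | 2 | 3 | 4 | 5 | 5 | 5 | 5 | 6
  i=7: 1 | 1 | 2 | 2 | 3 | 4 | 5 | 6 | 6 | 6 | 6 | 7
  i=8: 1 | 1 | 2 | 2 | 3 | 4 | 5 | 6 | 6 | 7 | 7 | 8
  i=9: 1 | 1 | 2 | 2 | 3 | 4 | 5 | 6 | 7 | 8 | 8 | 9
  i=10: 1 | 2 | 3 | 3 | 4 | 5 | 6 | 7 | 8 | 9 | 9 | 10
  i=11: 1 | 2 | 3 | 3 | 4 | 5 | 6 | 7 | 8 | 9 | 10 | 11
  i=12: 1 | 2 | 3 | 4 | 5 | 6 | 7 | 8 | 9 | 10 | 11 | 12

giving w = (3, 8, 12, 7, 6, 5, 1, 10, 9, 2, 11, 4) via Δ²R.

|D(w)|=35, |Ess(w)|=10:

[(3, 7, 1), (3, 11, 2), (4, 6, 1), (5, 5, 1), (6, 2, 0), (6, 4, 1), (8, 9, 6), (9, 2, 1), (9, 4, 2), (11, 4, 3)]


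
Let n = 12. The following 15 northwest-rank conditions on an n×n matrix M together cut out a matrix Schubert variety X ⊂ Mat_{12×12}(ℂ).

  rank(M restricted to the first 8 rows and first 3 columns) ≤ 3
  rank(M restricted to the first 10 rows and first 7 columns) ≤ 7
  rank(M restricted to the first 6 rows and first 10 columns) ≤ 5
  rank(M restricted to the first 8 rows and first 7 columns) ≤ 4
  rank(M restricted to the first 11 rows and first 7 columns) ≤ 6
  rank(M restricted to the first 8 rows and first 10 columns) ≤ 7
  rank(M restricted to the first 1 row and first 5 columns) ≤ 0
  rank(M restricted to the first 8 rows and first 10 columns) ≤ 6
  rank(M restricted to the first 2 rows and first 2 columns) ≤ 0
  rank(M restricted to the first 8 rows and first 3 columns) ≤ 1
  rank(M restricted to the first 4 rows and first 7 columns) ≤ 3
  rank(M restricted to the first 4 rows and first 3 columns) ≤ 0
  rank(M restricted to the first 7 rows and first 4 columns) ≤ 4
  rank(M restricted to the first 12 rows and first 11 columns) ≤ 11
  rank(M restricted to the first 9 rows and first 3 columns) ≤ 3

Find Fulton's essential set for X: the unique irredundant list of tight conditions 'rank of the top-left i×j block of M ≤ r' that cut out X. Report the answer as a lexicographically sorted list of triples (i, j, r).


Computing R[i][j] = min implied NW-rank bound (n=12, 15 conditions):

  row 1: 0 | 0 | 0 | 0 | 0 | 1 | 1 | 1 | 1 | 1 | 1 | 1
  row 2: 0 | 0 | 0 | 1 | 1 | 2 | 2 | 2 | 2 | 2 | 2 | 2
  row 3: 0 | 0 | 0 | 1 | 2 | 3 | 3 | 3 | 3 | 3 | 3 | 3
  row 4: 0 | 0 | 0 | 1 | 2 | 3 | 3 | 4 | 4 | 4 | 4 | 4
  row 5: 1 | 1 | 1 | 2 | 3 | 4 | 4 | 5 | 5 | 5 | 5 | 5
  row 6: 1 | 1 | 1 | 2 | 3 | 4 | 4 | 5 | 5 | 5 | 6 | 6
  row 7: 1 | 1 | 1 | 2 | 3 | 4 | 4 | 5 | 6 | 6 | 7 | 7
  row 8: 1 | 1 | 1 | 2 | 3 | 4 | 4 | 5 | 6 | 6 | 7 | 8
  row 9: 1 | 2 | 2 | 3 | 4 | 5 | 5 | 6 | 7 | 7 | 8 | 9
  row 10: 1 | 2 | 3 | 4 | 5 | 6 | 6 | 7 | 8 | 8 | 9 | 10
  row 11: 1 | 2 | 3 | 4 | 5 | 6 | 6 | 7 | 8 | 9 | 10 | 11
  row 12: 1 | 2 | 3 | 4 | 5 | 6 | 7 | 8 | 9 | 10 | 11 | 12

so w = (6, 4, 5, 8, 1, 11, 9, 12, 2, 3, 10, 7).

|D(w)|=28, |Ess(w)|=8:

[(1, 5, 0), (4, 3, 0), (4, 7, 3), (6, 10, 5), (8, 3, 1), (8, 7, 4), (8, 10, 6), (11, 7, 6)]


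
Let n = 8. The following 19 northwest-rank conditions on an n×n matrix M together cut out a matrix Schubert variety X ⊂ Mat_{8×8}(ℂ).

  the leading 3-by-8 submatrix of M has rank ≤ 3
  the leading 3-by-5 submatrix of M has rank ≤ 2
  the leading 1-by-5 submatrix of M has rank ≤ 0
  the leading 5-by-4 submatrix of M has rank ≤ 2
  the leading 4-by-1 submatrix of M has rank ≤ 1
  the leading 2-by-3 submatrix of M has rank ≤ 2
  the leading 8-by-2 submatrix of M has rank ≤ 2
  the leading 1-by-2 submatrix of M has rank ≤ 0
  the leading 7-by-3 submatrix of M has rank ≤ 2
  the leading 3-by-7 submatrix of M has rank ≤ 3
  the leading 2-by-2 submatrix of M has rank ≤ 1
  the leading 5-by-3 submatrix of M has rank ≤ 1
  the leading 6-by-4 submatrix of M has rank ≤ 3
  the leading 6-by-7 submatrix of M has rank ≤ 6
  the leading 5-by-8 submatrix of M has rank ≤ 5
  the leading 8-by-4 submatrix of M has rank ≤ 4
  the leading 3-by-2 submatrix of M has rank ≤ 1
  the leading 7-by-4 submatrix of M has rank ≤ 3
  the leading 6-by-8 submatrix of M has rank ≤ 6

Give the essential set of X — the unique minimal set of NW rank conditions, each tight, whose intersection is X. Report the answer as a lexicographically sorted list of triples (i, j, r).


Computing R[i][j] = min implied NW-rank bound (n=8, 19 conditions):

  R[1]: 0 0 0 0 0 1 1 1
  R[2]: 1 1 1 1 1 2 2 2
  R[3]: 1 1 1 2 2 3 3 3
  R[4]: 1 1 1 2 3 4 4 4
  R[5]: 1 1 1 2 3 4 5 5
  R[6]: 1 2 2 3 4 5 6 6
  R[7]: 1 2 2 3 4 5 6 7
  R[8]: 1 2 3 4 5 6 7 8

so w = (6, 1, 4, 5, 7, 2, 8, 3).

3 SE-corners of the 12-cell Rothe diagram give Ess(w):

[(1, 5, 0), (5, 3, 1), (7, 3, 2)]


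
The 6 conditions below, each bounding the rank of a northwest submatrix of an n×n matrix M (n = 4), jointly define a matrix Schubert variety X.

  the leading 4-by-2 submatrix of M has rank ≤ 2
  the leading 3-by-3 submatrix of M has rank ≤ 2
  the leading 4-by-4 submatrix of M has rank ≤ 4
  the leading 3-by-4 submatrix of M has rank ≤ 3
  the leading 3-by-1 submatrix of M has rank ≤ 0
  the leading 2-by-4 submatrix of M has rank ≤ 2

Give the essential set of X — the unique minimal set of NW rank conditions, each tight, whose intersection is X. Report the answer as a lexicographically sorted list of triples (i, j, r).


Reconstructing r_w from the 6 given conditions:

  i=1: 0 | 1 | 1 | 1
  i=2: 0 | 1 | 2 | 2
  i=3: 0 | 1 | 2 | 3
  i=4: 1 | 2 | 3 | 4

giving w = (2, 3, 4, 1) via Δ²R.

|D(w)|=3, |Ess(w)|=1:

[(3, 1, 0)]


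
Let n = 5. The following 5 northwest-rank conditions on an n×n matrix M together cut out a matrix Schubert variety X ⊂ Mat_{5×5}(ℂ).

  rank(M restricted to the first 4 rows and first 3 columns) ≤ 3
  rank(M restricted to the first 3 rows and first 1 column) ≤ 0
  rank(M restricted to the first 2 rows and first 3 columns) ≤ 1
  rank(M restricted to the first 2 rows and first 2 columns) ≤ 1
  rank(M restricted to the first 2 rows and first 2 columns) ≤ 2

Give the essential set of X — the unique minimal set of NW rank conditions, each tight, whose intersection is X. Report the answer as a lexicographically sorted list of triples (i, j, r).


Computing R[i][j] = min implied NW-rank bound (n=5, 5 conditions):

  row 1: 0  1  1  1  1
  row 2: 0  1  1  2  2
  row 3: 0  1  2  3  3
  row 4: 1  2  3  4  4
  row 5: 1  2  3  4  5

the unique w with this rank table is (2, 4, 3, 1, 5).

Rothe diagram D(w) (4 cells), 2 SE-corners (essential conditions):

[(2, 3, 1), (3, 1, 0)]


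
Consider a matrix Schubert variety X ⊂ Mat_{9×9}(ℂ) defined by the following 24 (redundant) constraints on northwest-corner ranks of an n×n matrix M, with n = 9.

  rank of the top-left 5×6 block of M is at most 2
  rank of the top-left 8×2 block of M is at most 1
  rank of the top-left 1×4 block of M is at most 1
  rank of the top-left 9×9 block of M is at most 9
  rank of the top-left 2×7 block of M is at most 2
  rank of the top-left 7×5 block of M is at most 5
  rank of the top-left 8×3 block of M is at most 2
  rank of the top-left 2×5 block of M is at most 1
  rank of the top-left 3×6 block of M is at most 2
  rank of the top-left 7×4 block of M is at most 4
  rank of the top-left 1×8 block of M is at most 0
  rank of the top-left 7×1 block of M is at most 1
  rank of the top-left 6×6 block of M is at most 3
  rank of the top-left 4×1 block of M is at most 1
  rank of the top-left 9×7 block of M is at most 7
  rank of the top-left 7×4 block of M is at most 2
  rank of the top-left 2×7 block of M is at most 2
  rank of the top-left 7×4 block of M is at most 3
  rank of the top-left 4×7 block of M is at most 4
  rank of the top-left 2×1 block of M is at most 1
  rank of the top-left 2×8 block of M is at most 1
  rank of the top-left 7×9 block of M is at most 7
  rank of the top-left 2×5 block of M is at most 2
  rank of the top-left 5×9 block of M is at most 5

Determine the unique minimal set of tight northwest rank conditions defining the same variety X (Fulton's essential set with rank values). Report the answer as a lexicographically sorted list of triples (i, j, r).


Propagating the 24 rank bounds to every northwest block:

  0  0  0  0  0  0  0  0  1
  1  1  1  1  1  1  1  1  2
  1  1  2  2  2  2  2  2  3
  1  1  2  2  2  2  3  3  4
  1  1  2  2  2  2  3  4  5
  1  1  2  2  3  3  4  5  6
  1  1  2  2  3  4  5  6  7
  1  1  2  3  4  5  6  7  8
  1  2  3  4  5  6  7  8  9

so w = (9, 1, 3, 7, 8, 5, 6, 4, 2).

D(w) has 22 cells with 4 SE-corners; essential set:

[(1, 8, 0), (5, 6, 2), (7, 4, 2), (8, 2, 1)]


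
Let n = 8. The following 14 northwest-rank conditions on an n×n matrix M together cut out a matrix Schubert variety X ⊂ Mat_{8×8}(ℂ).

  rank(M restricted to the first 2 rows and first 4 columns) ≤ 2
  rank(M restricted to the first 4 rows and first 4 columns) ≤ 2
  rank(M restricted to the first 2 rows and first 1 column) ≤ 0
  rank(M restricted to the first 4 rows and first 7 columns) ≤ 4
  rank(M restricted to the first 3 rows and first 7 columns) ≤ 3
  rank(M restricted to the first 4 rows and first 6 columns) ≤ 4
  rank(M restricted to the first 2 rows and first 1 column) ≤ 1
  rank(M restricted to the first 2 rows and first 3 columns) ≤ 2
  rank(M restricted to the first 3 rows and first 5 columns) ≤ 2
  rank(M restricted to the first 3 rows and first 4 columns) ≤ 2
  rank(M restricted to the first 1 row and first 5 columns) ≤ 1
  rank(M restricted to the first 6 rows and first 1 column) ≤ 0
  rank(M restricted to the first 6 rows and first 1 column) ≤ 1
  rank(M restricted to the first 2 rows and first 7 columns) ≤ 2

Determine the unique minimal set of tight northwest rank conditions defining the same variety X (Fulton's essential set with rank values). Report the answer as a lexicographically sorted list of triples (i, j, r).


Propagating the 14 rank bounds to every northwest block:

  R[1]: 0 | 1 | 1 | 1 | 1 | 1 | 1 | 1
  R[2]: 0 | 1 | 2 | 2 | 2 | 2 | 2 | 2
  R[3]: 0 | 1 | 2 | 2 | 2 | 3 | 3 | 3
  R[4]: 0 | 1 | 2 | 2 | 3 | 4 | 4 | 4
  R[5]: 0 | 1 | 2 | 3 | 4 | 5 | 5 | 5
  R[6]: 0 | 1 | 2 | 3 | 4 | 5 | 6 | 6
  R[7]: 1 | 2 | 3 | 4 | 5 | 6 | 7 | 7
  R[8]: 1 | 2 | 3 | 4 | 5 | 6 | 7 | 8

the unique w with this rank table is (2, 3, 6, 5, 4, 7, 1, 8).

|D(w)|=9, |Ess(w)|=3:

[(3, 5, 2), (4, 4, 2), (6, 1, 0)]


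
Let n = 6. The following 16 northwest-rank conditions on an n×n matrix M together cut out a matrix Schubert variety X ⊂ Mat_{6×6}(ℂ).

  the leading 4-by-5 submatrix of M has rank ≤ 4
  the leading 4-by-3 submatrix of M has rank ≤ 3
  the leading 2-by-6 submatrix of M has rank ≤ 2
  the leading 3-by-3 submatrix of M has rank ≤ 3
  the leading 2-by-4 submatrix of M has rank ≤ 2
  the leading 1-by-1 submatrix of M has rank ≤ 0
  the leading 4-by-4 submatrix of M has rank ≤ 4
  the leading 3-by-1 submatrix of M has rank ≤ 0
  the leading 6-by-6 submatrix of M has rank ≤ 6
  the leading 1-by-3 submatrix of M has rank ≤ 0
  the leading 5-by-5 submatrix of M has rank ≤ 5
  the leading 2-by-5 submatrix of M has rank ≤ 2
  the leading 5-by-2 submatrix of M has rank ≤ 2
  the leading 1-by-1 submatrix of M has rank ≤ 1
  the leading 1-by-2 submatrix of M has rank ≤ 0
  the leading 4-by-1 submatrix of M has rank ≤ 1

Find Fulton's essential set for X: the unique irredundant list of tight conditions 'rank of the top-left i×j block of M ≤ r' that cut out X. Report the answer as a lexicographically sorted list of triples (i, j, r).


Reconstructing r_w from the 16 given conditions:

  row 1: 0, 0, 0, 1, 1, 1
  row 2: 0, 1, 1, 2, 2, 2
  row 3: 0, 1, 2, 3, 3, 3
  row 4: 1, 2, 3, 4, 4, 4
  row 5: 1, 2, 3, 4, 5, 5
  row 6: 1, 2, 3, 4, 5, 6

so w = (4, 2, 3, 1, 5, 6).

ℓ(w)=5; the 2 essential cells (i,j,r):

[(1, 3, 0), (3, 1, 0)]


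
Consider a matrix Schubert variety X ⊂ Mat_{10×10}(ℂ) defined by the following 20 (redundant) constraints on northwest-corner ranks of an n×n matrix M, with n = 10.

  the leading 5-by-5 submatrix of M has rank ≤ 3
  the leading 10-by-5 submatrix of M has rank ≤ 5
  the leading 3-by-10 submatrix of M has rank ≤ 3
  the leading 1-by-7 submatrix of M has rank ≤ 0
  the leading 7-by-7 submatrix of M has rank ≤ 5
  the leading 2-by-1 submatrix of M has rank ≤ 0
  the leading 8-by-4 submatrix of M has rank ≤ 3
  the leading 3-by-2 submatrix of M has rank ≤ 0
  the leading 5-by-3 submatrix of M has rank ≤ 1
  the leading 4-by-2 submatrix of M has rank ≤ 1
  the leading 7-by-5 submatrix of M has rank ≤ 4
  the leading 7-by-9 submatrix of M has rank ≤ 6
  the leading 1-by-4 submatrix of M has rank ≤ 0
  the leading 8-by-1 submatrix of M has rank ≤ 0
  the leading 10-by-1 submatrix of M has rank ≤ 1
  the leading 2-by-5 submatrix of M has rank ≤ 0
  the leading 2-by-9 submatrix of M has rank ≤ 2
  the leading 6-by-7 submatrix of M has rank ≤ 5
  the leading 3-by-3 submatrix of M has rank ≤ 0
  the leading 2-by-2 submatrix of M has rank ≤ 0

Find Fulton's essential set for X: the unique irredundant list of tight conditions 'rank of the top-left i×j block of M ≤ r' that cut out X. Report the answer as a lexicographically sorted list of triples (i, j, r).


Propagating the 20 rank bounds to every northwest block:

  R[1]: 0 0 0 0 0 0 0 1 1 1
  R[2]: 0 0 0 0 0 1 1 2 2 2
  R[3]: 0 0 0 1 1 2 2 3 3 3
  R[4]: 0 1 1 2 2 3 3 4 4 4
  R[5]: 0 1 1 2 3 4 4 5 5 5
  R[6]: 0 1 2 3 4 5 5 6 6 6
  R[7]: 0 1 2 3 4 5 5 6 6 7
  R[8]: 0 1 2 3 4 5 6 7 7 8
  R[9]: 1 2 3 4 5 6 7 8 8 9
  R[10]: 1 2 3 4 5 6 7 8 9 10

the unique w with this rank table is (8, 6, 4, 2, 5, 3, 10, 7, 1, 9).

|D(w)|=23, |Ess(w)|=7:

[(1, 7, 0), (2, 5, 0), (3, 3, 0), (5, 3, 1), (7, 7, 5), (7, 9, 6), (8, 1, 0)]


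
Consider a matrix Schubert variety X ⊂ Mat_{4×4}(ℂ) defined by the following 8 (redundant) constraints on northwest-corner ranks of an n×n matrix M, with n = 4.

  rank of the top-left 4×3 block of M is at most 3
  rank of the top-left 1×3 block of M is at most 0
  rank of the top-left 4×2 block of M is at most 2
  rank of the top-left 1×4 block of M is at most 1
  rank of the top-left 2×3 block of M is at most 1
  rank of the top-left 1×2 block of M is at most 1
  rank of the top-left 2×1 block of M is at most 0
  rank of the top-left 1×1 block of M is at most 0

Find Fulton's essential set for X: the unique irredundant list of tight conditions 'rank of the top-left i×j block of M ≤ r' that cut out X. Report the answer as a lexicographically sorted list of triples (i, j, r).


The tightest implied rank at each (i,j), from the 8 conditions:

  i=1: 0 0 0 1
  i=2: 0 1 1 2
  i=3: 1 2 2 3
  i=4: 1 2 3 4

reading off 1-entries of Δ²R: w = (4, 2, 1, 3).

D(w) has 4 cells with 2 SE-corners; essential set:

[(1, 3, 0), (2, 1, 0)]
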